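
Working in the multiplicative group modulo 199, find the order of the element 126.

99

ord(126) | φ(199) = 199 − 1 = 198 = 2 · 3^2 · 11.
Divisors of 198: 1, 2, 3, 6, 9, 11, 18, 22, 33, 66, 99, 198.
Test each divisor d:
126^1 ≡ 126 (mod 199)
126^2 ≡ 155 (mod 199)
126^3 ≡ 28 (mod 199)
126^6 ≡ 187 (mod 199)
126^9 ≡ 62 (mod 199)
126^11 ≡ 58 (mod 199)
126^18 ≡ 63 (mod 199)
126^22 ≡ 180 (mod 199)
126^33 ≡ 92 (mod 199)
126^66 ≡ 106 (mod 199)
126^99 ≡ 1 (mod 199) ✓
The smallest such exponent is 99, so the order of 126 is 99.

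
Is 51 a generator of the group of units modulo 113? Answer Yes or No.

No

φ(113) = 113 − 1 = 112 = 2^4 · 7.
It suffices to check that the order of 51 is not a proper divisor of 112: compute 51^(112/q) for q ∈ {2, 7}.
51^56 ≡ 1 (mod 113)  [q = 2: ≡ 1 ✗]
51^16 ≡ 30 (mod 113)  [q = 7: ≢ 1 ✓]
51^56 ≡ 1 shows ord(51) | 56, strictly less than φ(113); not a primitive root.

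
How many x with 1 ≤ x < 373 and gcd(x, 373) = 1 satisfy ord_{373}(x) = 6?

2

φ(373) = 373 − 1 = 372 = 2^2 · 3 · 31.
In a cyclic group of order 372, there are φ(d) elements of order d for each divisor d of 372, and zero for non-divisors.
6 = 2 · 3 divides 372, and φ(6) = 2.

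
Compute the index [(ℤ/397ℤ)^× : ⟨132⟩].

4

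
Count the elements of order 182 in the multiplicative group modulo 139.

0

φ(139) = 139 − 1 = 138 = 2 · 3 · 23.
In a cyclic group of order 138, there are φ(d) elements of order d for each divisor d of 138, and zero for non-divisors.
Since 182 ∤ 138, the count is 0.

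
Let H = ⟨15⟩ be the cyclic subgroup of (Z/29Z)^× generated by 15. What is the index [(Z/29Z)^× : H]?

1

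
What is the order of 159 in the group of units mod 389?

ord(159) | φ(389) = 389 − 1 = 388 = 2^2 · 97.
Divisors of 388: 1, 2, 4, 97, 194, 388.
Compute 159^d (mod 389) for the divisors d until we hit 1:
159^1 ≡ 159
159^2 ≡ 385
159^4 ≡ 16
159^97 ≡ 1
So ord_389(159) = 97.

97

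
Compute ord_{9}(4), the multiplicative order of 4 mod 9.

The order of 4 must divide φ(9) = φ(3^2) = 3·(3−1) = 6 = 2 · 3.
Divisors of 6: 1, 2, 3, 6.
Evaluate successive powers at the divisors of 6:
4^1 ≡ 4 (mod 9)
4^2 ≡ 7 (mod 9)
4^3 ≡ 1 (mod 9) ✓
The smallest such exponent is 3, so the order of 4 is 3.

3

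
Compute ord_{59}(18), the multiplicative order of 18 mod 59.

58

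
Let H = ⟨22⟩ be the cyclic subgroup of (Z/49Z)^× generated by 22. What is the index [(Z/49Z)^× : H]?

6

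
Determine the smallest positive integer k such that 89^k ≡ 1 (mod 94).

ord(89) | φ(94) = φ(2)·φ(47) = 1·46 = 46 = 2 · 23.
Divisors of 46: 1, 2, 23, 46.
Check 89^d mod 94 for each divisor in increasing order:
89^1 ≡ 89 (mod 94)
89^2 ≡ 25 (mod 94)
89^23 ≡ 1 (mod 94) ✓
Therefore the multiplicative order of 89 modulo 94 is 23.

23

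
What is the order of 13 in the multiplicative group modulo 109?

Since 13 ∈ (Z/109Z)^×, its order divides φ(109) = 109 − 1 = 108 = 2^2 · 3^3.
Divisors of 108: 1, 2, 3, 4, 6, 9, 12, 18, 27, 36, 54, 108.
Compute 13^d (mod 109) for the divisors d until we hit 1:
13^1 ≡ 13 (mod 109)
13^2 ≡ 60 (mod 109)
13^3 ≡ 17 (mod 109)
13^4 ≡ 3 (mod 109)
13^6 ≡ 71 (mod 109)
13^9 ≡ 8 (mod 109)
13^12 ≡ 27 (mod 109)
13^18 ≡ 64 (mod 109)
13^27 ≡ 76 (mod 109)
13^36 ≡ 63 (mod 109)
13^54 ≡ 108 (mod 109)
13^108 ≡ 1 (mod 109) ✓
The smallest such exponent is 108, so the order of 13 is 108.

108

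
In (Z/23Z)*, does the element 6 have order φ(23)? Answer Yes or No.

No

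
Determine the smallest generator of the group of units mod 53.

2

φ(53) = 53 − 1 = 52 = 2^2 · 13.
Test candidates g = 2, 3, … against the prime factors q ∈ {2, 13} of φ(53): g is a generator iff g^(52/q) ≢ 1 for every such q.
g = 2: 2^26 ≡ 52; 2^4 ≡ 16 — none is 1, so 2 is a primitive root.
The smallest primitive root modulo 53 is 2.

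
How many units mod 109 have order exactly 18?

6

φ(109) = 109 − 1 = 108 = 2^2 · 3^3.
Since (Z/109Z)^× is cyclic of order 108, the number of elements of order d is φ(d) when d | 108 and 0 otherwise.
18 = 2 · 3^2 divides 108, and φ(18) = 6.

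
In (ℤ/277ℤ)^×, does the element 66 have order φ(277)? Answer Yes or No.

No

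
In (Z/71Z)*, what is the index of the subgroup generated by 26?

ord(26) | φ(71) = 71 − 1 = 70 = 2 · 5 · 7.
Divisors of 70: 1, 2, 5, 7, 10, 14, 35, 70.
Evaluate successive powers at the divisors of 70:
26^1 ≡ 26
26^2 ≡ 37
26^5 ≡ 23
26^7 ≡ 70
26^10 ≡ 32
26^14 ≡ 1
The order of 26 is 14, so the subgroup it generates has 14 elements.
[(Z/71Z)^× : ⟨26⟩] = 70/14 = 5.

5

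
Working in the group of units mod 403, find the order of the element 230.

30

The order of 230 must divide φ(403) = φ(13·31) = (13−1)·(31−1) = 12·30 = 360 = 2^3 · 3^2 · 5.
Divisors of 360: 1, 2, 3, 4, 5, 6, 8, 9, 10, 12, 15, 18, 20, 24, 30, 36, 40, 45, 60, 72, 90, 120, 180, 360.
Check 230^d mod 403 for each divisor in increasing order:
230^1 ≡ 230 (mod 403)
230^2 ≡ 107 (mod 403)
230^3 ≡ 27 (mod 403)
230^4 ≡ 165 (mod 403)
230^5 ≡ 68 (mod 403)
230^6 ≡ 326 (mod 403)
230^8 ≡ 224 (mod 403)
230^9 ≡ 339 (mod 403)
230^10 ≡ 191 (mod 403)
230^12 ≡ 287 (mod 403)
230^15 ≡ 92 (mod 403)
230^18 ≡ 66 (mod 403)
230^20 ≡ 211 (mod 403)
230^24 ≡ 157 (mod 403)
230^30 ≡ 1 (mod 403) ✓
So ord_403(230) = 30.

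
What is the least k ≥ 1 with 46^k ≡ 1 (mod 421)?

By Lagrange's theorem, ord_421(46) divides φ(421) = 421 − 1 = 420 = 2^2 · 3 · 5 · 7.
Divisors of 420: 1, 2, 3, 4, 5, 6, 7, 10, 12, 14, 15, 20, 21, 28, 30, 35, 42, 60, 70, 84, 105, 140, 210, 420.
Evaluate successive powers at the divisors of 420:
46^1 ≡ 46
46^2 ≡ 11
46^3 ≡ 85
46^4 ≡ 121
46^5 ≡ 93
46^6 ≡ 68
46^7 ≡ 181
46^10 ≡ 229
46^12 ≡ 414
46^14 ≡ 344
46^15 ≡ 247
46^20 ≡ 237
46^21 ≡ 377
46^28 ≡ 35
46^30 ≡ 385
46^35 ≡ 20
46^42 ≡ 252
46^60 ≡ 33
46^70 ≡ 400
46^84 ≡ 354
46^105 ≡ 1
The smallest such exponent is 105, so the order of 46 is 105.

105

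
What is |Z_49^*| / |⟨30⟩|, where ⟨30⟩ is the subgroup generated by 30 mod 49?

14

By Lagrange's theorem, ord_49(30) divides φ(49) = φ(7^2) = 7·(7−1) = 42 = 2 · 3 · 7.
Divisors of 42: 1, 2, 3, 6, 7, 14, 21, 42.
Test each divisor d:
30^1 ≡ 30 (mod 49)
30^2 ≡ 18 (mod 49)
30^3 ≡ 1 (mod 49) ✓
So ord_49(30) = 3, hence |⟨30⟩| = 3.
The index is φ(49) / ord(30) = 42 / 3 = 14.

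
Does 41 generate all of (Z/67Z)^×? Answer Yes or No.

Yes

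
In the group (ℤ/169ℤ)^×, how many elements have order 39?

24

φ(169) = φ(13^2) = 13·(13−1) = 156 = 2^2 · 3 · 13.
In a cyclic group of order 156, there are φ(d) elements of order d for each divisor d of 156, and zero for non-divisors.
39 = 3 · 13 divides 156, and φ(39) = 24.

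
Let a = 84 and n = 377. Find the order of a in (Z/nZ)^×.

84

The order of 84 must divide φ(377) = φ(13·29) = (13−1)·(29−1) = 12·28 = 336 = 2^4 · 3 · 7.
Divisors of 336: 1, 2, 3, 4, 6, 7, 8, 12, 14, 16, 21, 24, 28, 42, 48, 56, 84, 112, 168, 336.
Check 84^d mod 377 for each divisor in increasing order:
84^1 ≡ 84
84^2 ≡ 270
84^3 ≡ 60
84^4 ≡ 139
84^6 ≡ 207
84^7 ≡ 46
84^8 ≡ 94
84^12 ≡ 248
84^14 ≡ 231
84^16 ≡ 165
84^21 ≡ 70
84^24 ≡ 53
84^28 ≡ 204
84^42 ≡ 376
84^48 ≡ 170
84^56 ≡ 146
84^84 ≡ 1
Therefore the multiplicative order of 84 modulo 377 is 84.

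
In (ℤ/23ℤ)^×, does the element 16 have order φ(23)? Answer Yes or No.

No

φ(23) = 23 − 1 = 22 = 2 · 11.
It suffices to check that the order of 16 is not a proper divisor of 22: compute 16^(22/q) for q ∈ {2, 11}.
16^11 ≡ 1 (mod 23)  [q = 2: ≡ 1 ✗]
16^2 ≡ 3 (mod 23)  [q = 11: ≢ 1 ✓]
16^11 ≡ 1 shows ord(16) | 11, strictly less than φ(23); not a primitive root.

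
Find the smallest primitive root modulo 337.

10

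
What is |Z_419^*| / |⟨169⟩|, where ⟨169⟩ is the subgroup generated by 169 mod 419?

ord(169) | φ(419) = 419 − 1 = 418 = 2 · 11 · 19.
Divisors of 418: 1, 2, 11, 19, 22, 38, 209, 418.
Check 169^d mod 419 for each divisor in increasing order:
169^1 ≡ 169 (mod 419)
169^2 ≡ 69 (mod 419)
169^11 ≡ 1 (mod 419) ✓
So ord_419(169) = 11, hence |⟨169⟩| = 11.
[(Z/419Z)^× : ⟨169⟩] = 418/11 = 38.

38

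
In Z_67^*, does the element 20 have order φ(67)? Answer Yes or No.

Yes

φ(67) = 67 − 1 = 66 = 2 · 3 · 11.
An element g generates (Z/67Z)^× iff g^(66/q) ≢ 1 (mod 67) for each prime q ∈ {2, 3, 11}.
20^33 ≡ 66 (mod 67)  [q = 2: ≢ 1 ✓]
20^22 ≡ 29 (mod 67)  [q = 3: ≢ 1 ✓]
20^6 ≡ 59 (mod 67)  [q = 11: ≢ 1 ✓]
None equal 1, so ord_67(20) = 66: 20 is a primitive root.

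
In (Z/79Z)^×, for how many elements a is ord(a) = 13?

12

φ(79) = 79 − 1 = 78 = 2 · 3 · 13.
Since (Z/79Z)^× is cyclic of order 78, the number of elements of order d is φ(d) when d | 78 and 0 otherwise.
13 | 78, and φ(13) = 13 − 1 = 12.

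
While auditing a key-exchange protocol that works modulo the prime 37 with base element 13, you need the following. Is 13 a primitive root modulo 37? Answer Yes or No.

φ(37) = 37 − 1 = 36 = 2^2 · 3^2.
It suffices to check that the order of 13 is not a proper divisor of 36: compute 13^(36/q) for q ∈ {2, 3}.
13^18 ≡ 36 (mod 37)  [q = 2: ≢ 1 ✓]
13^12 ≡ 10 (mod 37)  [q = 3: ≢ 1 ✓]
Every test exponent gives a nontrivial residue, hence 13 generates the full group.

Yes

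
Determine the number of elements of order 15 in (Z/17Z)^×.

0

φ(17) = 17 − 1 = 16 = 2^4.
In a cyclic group of order 16, there are φ(d) elements of order d for each divisor d of 16, and zero for non-divisors.
15 does not divide 16, so no element of (Z/17Z)^× has order 15.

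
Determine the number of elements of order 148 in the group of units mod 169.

0

φ(169) = φ(13^2) = 13·(13−1) = 156 = 2^2 · 3 · 13.
(Z/169Z)^× is cyclic (|G| = 156); a cyclic group of order m has exactly φ(d) elements of each order d | m, and none otherwise.
Here 156 is not a multiple of 148, so there are no elements of order 148.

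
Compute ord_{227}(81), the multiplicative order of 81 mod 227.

113

Since 81 ∈ (Z/227Z)^×, its order divides φ(227) = 227 − 1 = 226 = 2 · 113.
Divisors of 226: 1, 2, 113, 226.
Evaluate successive powers at the divisors of 226:
81^1 ≡ 81 (mod 227)
81^2 ≡ 205 (mod 227)
81^113 ≡ 1 (mod 227) ✓
So ord_227(81) = 113.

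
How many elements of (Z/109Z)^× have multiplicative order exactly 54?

18

φ(109) = 109 − 1 = 108 = 2^2 · 3^3.
(Z/109Z)^× is cyclic (|G| = 108); a cyclic group of order m has exactly φ(d) elements of each order d | m, and none otherwise.
54 = 2 · 3^3 divides 108, and φ(54) = 18.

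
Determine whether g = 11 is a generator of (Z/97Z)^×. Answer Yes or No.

No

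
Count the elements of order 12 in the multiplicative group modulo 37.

φ(37) = 37 − 1 = 36 = 2^2 · 3^2.
(Z/37Z)^× is cyclic (|G| = 36); a cyclic group of order m has exactly φ(d) elements of each order d | m, and none otherwise.
12 = 2^2 · 3 divides 36, and φ(12) = 4.

4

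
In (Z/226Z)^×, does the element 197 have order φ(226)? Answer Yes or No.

Yes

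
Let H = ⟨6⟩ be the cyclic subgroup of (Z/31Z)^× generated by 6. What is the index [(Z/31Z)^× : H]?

5

ord(6) | φ(31) = 31 − 1 = 30 = 2 · 3 · 5.
Divisors of 30: 1, 2, 3, 5, 6, 10, 15, 30.
Compute 6^d (mod 31) for the divisors d until we hit 1:
6^1 ≡ 6 (mod 31)
6^2 ≡ 5 (mod 31)
6^3 ≡ 30 (mod 31)
6^5 ≡ 26 (mod 31)
6^6 ≡ 1 (mod 31) ✓
Thus |⟨6⟩| = ord(6) = 6.
Index = |(Z/31Z)^×| / |⟨6⟩| = 30 / 6 = 5.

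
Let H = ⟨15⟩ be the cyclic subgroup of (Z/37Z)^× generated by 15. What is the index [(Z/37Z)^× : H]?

ord(15) | φ(37) = 37 − 1 = 36 = 2^2 · 3^2.
Divisors of 36: 1, 2, 3, 4, 6, 9, 12, 18, 36.
Test each divisor d:
15^1 ≡ 15 (mod 37)
15^2 ≡ 3 (mod 37)
15^3 ≡ 8 (mod 37)
15^4 ≡ 9 (mod 37)
15^6 ≡ 27 (mod 37)
15^9 ≡ 31 (mod 37)
15^12 ≡ 26 (mod 37)
15^18 ≡ 36 (mod 37)
15^36 ≡ 1 (mod 37) ✓
So ord_37(15) = 36, hence |⟨15⟩| = 36.
The index is φ(37) / ord(15) = 36 / 36 = 1.

1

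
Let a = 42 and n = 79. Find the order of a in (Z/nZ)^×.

By Lagrange's theorem, ord_79(42) divides φ(79) = 79 − 1 = 78 = 2 · 3 · 13.
Divisors of 78: 1, 2, 3, 6, 13, 26, 39, 78.
Test each divisor d:
42^1 ≡ 42 (mod 79)
42^2 ≡ 26 (mod 79)
42^3 ≡ 65 (mod 79)
42^6 ≡ 38 (mod 79)
42^13 ≡ 55 (mod 79)
42^26 ≡ 23 (mod 79)
42^39 ≡ 1 (mod 79) ✓
The smallest such exponent is 39, so the order of 42 is 39.

39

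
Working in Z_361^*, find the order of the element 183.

The order of 183 must divide φ(361) = φ(19^2) = 19·(19−1) = 342 = 2 · 3^2 · 19.
Divisors of 342: 1, 2, 3, 6, 9, 18, 19, 38, 57, 114, 171, 342.
Compute 183^d (mod 361) for the divisors d until we hit 1:
183^1 ≡ 183 (mod 361)
183^2 ≡ 277 (mod 361)
183^3 ≡ 151 (mod 361)
183^6 ≡ 58 (mod 361)
183^9 ≡ 94 (mod 361)
183^18 ≡ 172 (mod 361)
183^19 ≡ 69 (mod 361)
183^38 ≡ 68 (mod 361)
183^57 ≡ 360 (mod 361)
183^114 ≡ 1 (mod 361) ✓
Hence ord(183) = 114.

114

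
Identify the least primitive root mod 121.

φ(121) = φ(11^2) = 11·(11−1) = 110 = 2 · 5 · 11.
Test candidates g = 2, 3, … against the prime factors q ∈ {2, 5, 11} of φ(121): g is a generator iff g^(110/q) ≢ 1 for every such q.
g = 2: 2^55 ≡ 120; 2^22 ≡ 81; 2^10 ≡ 56 — none is 1, so 2 is a primitive root.
The smallest primitive root modulo 121 is 2.

2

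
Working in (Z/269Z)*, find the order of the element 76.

The order of 76 must divide φ(269) = 269 − 1 = 268 = 2^2 · 67.
Divisors of 268: 1, 2, 4, 67, 134, 268.
Evaluate successive powers at the divisors of 268:
76^1 ≡ 76 (mod 269)
76^2 ≡ 127 (mod 269)
76^4 ≡ 258 (mod 269)
76^67 ≡ 187 (mod 269)
76^134 ≡ 268 (mod 269)
76^268 ≡ 1 (mod 269) ✓
Hence ord(76) = 268.

268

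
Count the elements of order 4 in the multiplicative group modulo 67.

0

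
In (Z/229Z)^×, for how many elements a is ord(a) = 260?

0

φ(229) = 229 − 1 = 228 = 2^2 · 3 · 19.
(Z/229Z)^× is cyclic (|G| = 228); a cyclic group of order m has exactly φ(d) elements of each order d | m, and none otherwise.
260 does not divide 228, so no element of (Z/229Z)^× has order 260.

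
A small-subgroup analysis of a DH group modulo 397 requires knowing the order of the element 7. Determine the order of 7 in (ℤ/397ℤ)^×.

The order of 7 must divide φ(397) = 397 − 1 = 396 = 2^2 · 3^2 · 11.
Divisors of 396: 1, 2, 3, 4, 6, 9, 11, 12, 18, 22, 33, 36, 44, 66, 99, 132, 198, 396.
Test each divisor d:
7^1 ≡ 7 (mod 397)
7^2 ≡ 49 (mod 397)
7^3 ≡ 343 (mod 397)
7^4 ≡ 19 (mod 397)
7^6 ≡ 137 (mod 397)
7^9 ≡ 145 (mod 397)
7^11 ≡ 356 (mod 397)
7^12 ≡ 110 (mod 397)
7^18 ≡ 381 (mod 397)
7^22 ≡ 93 (mod 397)
7^33 ≡ 157 (mod 397)
7^36 ≡ 256 (mod 397)
7^44 ≡ 312 (mod 397)
7^66 ≡ 35 (mod 397)
7^99 ≡ 334 (mod 397)
7^132 ≡ 34 (mod 397)
7^198 ≡ 396 (mod 397)
7^396 ≡ 1 (mod 397) ✓
So ord_397(7) = 396.

396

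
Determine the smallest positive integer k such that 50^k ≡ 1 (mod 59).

58

The order of 50 must divide φ(59) = 59 − 1 = 58 = 2 · 29.
Divisors of 58: 1, 2, 29, 58.
Compute 50^d (mod 59) for the divisors d until we hit 1:
50^1 ≡ 50
50^2 ≡ 22
50^29 ≡ 58
50^58 ≡ 1
Hence ord(50) = 58.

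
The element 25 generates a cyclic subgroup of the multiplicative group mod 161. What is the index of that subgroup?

4

ord(25) | φ(161) = φ(7·23) = (7−1)·(23−1) = 6·22 = 132 = 2^2 · 3 · 11.
Divisors of 132: 1, 2, 3, 4, 6, 11, 12, 22, 33, 44, 66, 132.
Test each divisor d:
25^1 ≡ 25 (mod 161)
25^2 ≡ 142 (mod 161)
25^3 ≡ 8 (mod 161)
25^4 ≡ 39 (mod 161)
25^6 ≡ 64 (mod 161)
25^11 ≡ 93 (mod 161)
25^12 ≡ 71 (mod 161)
25^22 ≡ 116 (mod 161)
25^33 ≡ 1 (mod 161) ✓
So ord_161(25) = 33, hence |⟨25⟩| = 33.
The index is φ(161) / ord(25) = 132 / 33 = 4.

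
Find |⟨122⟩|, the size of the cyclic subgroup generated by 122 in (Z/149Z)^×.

148

The order of 122 must divide φ(149) = 149 − 1 = 148 = 2^2 · 37.
Divisors of 148: 1, 2, 4, 37, 74, 148.
Evaluate successive powers at the divisors of 148:
122^1 ≡ 122 (mod 149)
122^2 ≡ 133 (mod 149)
122^4 ≡ 107 (mod 149)
122^37 ≡ 44 (mod 149)
122^74 ≡ 148 (mod 149)
122^148 ≡ 1 (mod 149) ✓
The smallest such exponent is 148, so the order of 122 is 148.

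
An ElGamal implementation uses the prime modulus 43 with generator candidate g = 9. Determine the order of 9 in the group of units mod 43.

ord(9) | φ(43) = 43 − 1 = 42 = 2 · 3 · 7.
Divisors of 42: 1, 2, 3, 6, 7, 14, 21, 42.
Compute 9^d (mod 43) for the divisors d until we hit 1:
9^1 ≡ 9
9^2 ≡ 38
9^3 ≡ 41
9^6 ≡ 4
9^7 ≡ 36
9^14 ≡ 6
9^21 ≡ 1
Hence ord(9) = 21.

21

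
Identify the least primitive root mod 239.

7

φ(239) = 239 − 1 = 238 = 2 · 7 · 17.
Test candidates g = 2, 3, … against the prime factors q ∈ {2, 7, 17} of φ(239): g is a generator iff g^(238/q) ≢ 1 for every such q.
g = 2: 2^119 ≡ 1 — hits 1, so not a primitive root.
g = 3: 3^119 ≡ 1 — hits 1, so not a primitive root.
g = 4: 4^119 ≡ 1 — hits 1, so not a primitive root.
g = 5: 5^119 ≡ 1 — hits 1, so not a primitive root.
g = 6: 6^119 ≡ 1 — hits 1, so not a primitive root.
g = 7: 7^119 ≡ 238; 7^34 ≡ 24; 7^14 ≡ 211 — none is 1, so 7 is a primitive root.
So 7 is the smallest generator of (Z/239Z)^×.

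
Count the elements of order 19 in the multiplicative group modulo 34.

0

φ(34) = φ(2)·φ(17) = 1·16 = 16 = 2^4.
(Z/34Z)^× is cyclic (|G| = 16); a cyclic group of order m has exactly φ(d) elements of each order d | m, and none otherwise.
19 does not divide 16, so no element of (Z/34Z)^× has order 19.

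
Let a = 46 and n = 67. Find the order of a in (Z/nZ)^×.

The order of 46 must divide φ(67) = 67 − 1 = 66 = 2 · 3 · 11.
Divisors of 66: 1, 2, 3, 6, 11, 22, 33, 66.
Check 46^d mod 67 for each divisor in increasing order:
46^1 ≡ 46 (mod 67)
46^2 ≡ 39 (mod 67)
46^3 ≡ 52 (mod 67)
46^6 ≡ 24 (mod 67)
46^11 ≡ 30 (mod 67)
46^22 ≡ 29 (mod 67)
46^33 ≡ 66 (mod 67)
46^66 ≡ 1 (mod 67) ✓
The smallest such exponent is 66, so the order of 46 is 66.

66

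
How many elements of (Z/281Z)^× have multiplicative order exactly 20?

8

φ(281) = 281 − 1 = 280 = 2^3 · 5 · 7.
(Z/281Z)^× is cyclic (|G| = 280); a cyclic group of order m has exactly φ(d) elements of each order d | m, and none otherwise.
20 = 2^2 · 5 divides 280, and φ(20) = 8.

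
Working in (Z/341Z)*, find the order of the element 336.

30

The order of 336 must divide φ(341) = φ(11·31) = (11−1)·(31−1) = 10·30 = 300 = 2^2 · 3 · 5^2.
Divisors of 300: 1, 2, 3, 4, 5, 6, 10, 12, 15, 20, 25, 30, 50, 60, 75, 100, 150, 300.
Evaluate successive powers at the divisors of 300:
336^1 ≡ 336 (mod 341)
336^2 ≡ 25 (mod 341)
336^3 ≡ 216 (mod 341)
336^4 ≡ 284 (mod 341)
336^5 ≡ 285 (mod 341)
336^6 ≡ 280 (mod 341)
336^10 ≡ 67 (mod 341)
336^12 ≡ 311 (mod 341)
336^15 ≡ 340 (mod 341)
336^20 ≡ 56 (mod 341)
336^25 ≡ 274 (mod 341)
336^30 ≡ 1 (mod 341) ✓
Hence ord(336) = 30.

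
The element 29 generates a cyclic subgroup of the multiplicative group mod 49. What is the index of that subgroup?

6

Since 29 ∈ (Z/49Z)^×, its order divides φ(49) = φ(7^2) = 7·(7−1) = 42 = 2 · 3 · 7.
Divisors of 42: 1, 2, 3, 6, 7, 14, 21, 42.
Test each divisor d:
29^1 ≡ 29 (mod 49)
29^2 ≡ 8 (mod 49)
29^3 ≡ 36 (mod 49)
29^6 ≡ 22 (mod 49)
29^7 ≡ 1 (mod 49) ✓
So ord_49(29) = 7, hence |⟨29⟩| = 7.
Index = |(Z/49Z)^×| / |⟨29⟩| = 42 / 7 = 6.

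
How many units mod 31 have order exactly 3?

2

φ(31) = 31 − 1 = 30 = 2 · 3 · 5.
In a cyclic group of order 30, there are φ(d) elements of order d for each divisor d of 30, and zero for non-divisors.
3 | 30, and φ(3) = 3 − 1 = 2.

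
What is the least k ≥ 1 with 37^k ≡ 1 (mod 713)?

66

Since 37 ∈ (Z/713Z)^×, its order divides φ(713) = φ(23·31) = (23−1)·(31−1) = 22·30 = 660 = 2^2 · 3 · 5 · 11.
Divisors of 660: 1, 2, 3, 4, 5, 6, 10, 11, 12, 15, 20, 22, 30, 33, 44, 55, 60, 66, 110, 132, 165, 220, 330, 660.
Compute 37^d (mod 713) for the divisors d until we hit 1:
37^1 ≡ 37 (mod 713)
37^2 ≡ 656 (mod 713)
37^3 ≡ 30 (mod 713)
37^4 ≡ 397 (mod 713)
37^5 ≡ 429 (mod 713)
37^6 ≡ 187 (mod 713)
37^10 ≡ 87 (mod 713)
37^11 ≡ 367 (mod 713)
37^12 ≡ 32 (mod 713)
37^15 ≡ 247 (mod 713)
37^20 ≡ 439 (mod 713)
37^22 ≡ 645 (mod 713)
37^30 ≡ 404 (mod 713)
37^33 ≡ 712 (mod 713)
37^44 ≡ 346 (mod 713)
37^55 ≡ 68 (mod 713)
37^60 ≡ 652 (mod 713)
37^66 ≡ 1 (mod 713) ✓
The smallest such exponent is 66, so the order of 37 is 66.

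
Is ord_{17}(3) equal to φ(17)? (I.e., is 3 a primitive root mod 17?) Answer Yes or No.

φ(17) = 17 − 1 = 16 = 2^4.
3 is a primitive root mod 17 iff 3^(φ(17)/q) ≢ 1 for every prime q | φ(17), i.e. q ∈ {2}.
3^8 ≡ 16 (mod 17)  [q = 2: ≢ 1 ✓]
Every test exponent gives a nontrivial residue, hence 3 generates the full group.

Yes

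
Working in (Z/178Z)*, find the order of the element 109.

The order of 109 must divide φ(178) = φ(2)·φ(89) = 1·88 = 88 = 2^3 · 11.
Divisors of 88: 1, 2, 4, 8, 11, 22, 44, 88.
Evaluate successive powers at the divisors of 88:
109^1 ≡ 109
109^2 ≡ 133
109^4 ≡ 67
109^8 ≡ 39
109^11 ≡ 55
109^22 ≡ 177
109^44 ≡ 1
The smallest such exponent is 44, so the order of 109 is 44.

44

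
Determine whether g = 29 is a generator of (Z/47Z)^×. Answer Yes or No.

φ(47) = 47 − 1 = 46 = 2 · 23.
29 is a primitive root mod 47 iff 29^(φ(47)/q) ≢ 1 for every prime q | φ(47), i.e. q ∈ {2, 23}.
29^23 ≡ 46 (mod 47)  [q = 2: ≢ 1 ✓]
29^2 ≡ 42 (mod 47)  [q = 23: ≢ 1 ✓]
Every test exponent gives a nontrivial residue, hence 29 generates the full group.

Yes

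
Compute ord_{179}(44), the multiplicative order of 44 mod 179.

ord(44) | φ(179) = 179 − 1 = 178 = 2 · 89.
Divisors of 178: 1, 2, 89, 178.
Test each divisor d:
44^1 ≡ 44
44^2 ≡ 146
44^89 ≡ 178
44^178 ≡ 1
Therefore the multiplicative order of 44 modulo 179 is 178.

178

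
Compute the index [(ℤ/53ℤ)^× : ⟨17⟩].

2

The order of 17 must divide φ(53) = 53 − 1 = 52 = 2^2 · 13.
Divisors of 52: 1, 2, 4, 13, 26, 52.
Compute 17^d (mod 53) for the divisors d until we hit 1:
17^1 ≡ 17
17^2 ≡ 24
17^4 ≡ 46
17^13 ≡ 52
17^26 ≡ 1
Thus |⟨17⟩| = ord(17) = 26.
The index is φ(53) / ord(17) = 52 / 26 = 2.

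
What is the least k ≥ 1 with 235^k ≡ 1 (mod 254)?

6

Since 235 ∈ (Z/254Z)^×, its order divides φ(254) = φ(2)·φ(127) = 1·126 = 126 = 2 · 3^2 · 7.
Divisors of 126: 1, 2, 3, 6, 7, 9, 14, 18, 21, 42, 63, 126.
Check 235^d mod 254 for each divisor in increasing order:
235^1 ≡ 235 (mod 254)
235^2 ≡ 107 (mod 254)
235^3 ≡ 253 (mod 254)
235^6 ≡ 1 (mod 254) ✓
Therefore the multiplicative order of 235 modulo 254 is 6.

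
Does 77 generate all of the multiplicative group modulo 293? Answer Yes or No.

No

φ(293) = 293 − 1 = 292 = 2^2 · 73.
Test 77^(292/q) mod 293 for each prime factor q of 292:
77^146 ≡ 1 (mod 293)  [q = 2: ≡ 1 ✗]
77^4 ≡ 73 (mod 293)  [q = 73: ≢ 1 ✓]
The check at q = 2 fails, so 77 generates a proper subgroup.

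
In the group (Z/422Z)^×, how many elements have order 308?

0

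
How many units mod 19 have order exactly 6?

2

φ(19) = 19 − 1 = 18 = 2 · 3^2.
Since (Z/19Z)^× is cyclic of order 18, the number of elements of order d is φ(d) when d | 18 and 0 otherwise.
6 = 2 · 3 divides 18, and φ(6) = 2.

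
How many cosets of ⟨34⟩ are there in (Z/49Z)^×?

3

Since 34 ∈ (Z/49Z)^×, its order divides φ(49) = φ(7^2) = 7·(7−1) = 42 = 2 · 3 · 7.
Divisors of 42: 1, 2, 3, 6, 7, 14, 21, 42.
Check 34^d mod 49 for each divisor in increasing order:
34^1 ≡ 34 (mod 49)
34^2 ≡ 29 (mod 49)
34^3 ≡ 6 (mod 49)
34^6 ≡ 36 (mod 49)
34^7 ≡ 48 (mod 49)
34^14 ≡ 1 (mod 49) ✓
The order of 34 is 14, so the subgroup it generates has 14 elements.
Index = |(Z/49Z)^×| / |⟨34⟩| = 42 / 14 = 3.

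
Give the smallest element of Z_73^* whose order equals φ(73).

5

φ(73) = 73 − 1 = 72 = 2^3 · 3^2.
Test candidates g = 2, 3, … against the prime factors q ∈ {2, 3} of φ(73): g is a generator iff g^(72/q) ≢ 1 for every such q.
g = 2: 2^36 ≡ 1 — hits 1, so not a primitive root.
g = 3: 3^36 ≡ 1 — hits 1, so not a primitive root.
g = 4: 4^36 ≡ 1 — hits 1, so not a primitive root.
g = 5: 5^36 ≡ 72; 5^24 ≡ 8 — none is 1, so 5 is a primitive root.
The smallest primitive root modulo 73 is 5.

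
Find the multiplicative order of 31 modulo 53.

52

ord(31) | φ(53) = 53 − 1 = 52 = 2^2 · 13.
Divisors of 52: 1, 2, 4, 13, 26, 52.
Test each divisor d:
31^1 ≡ 31 (mod 53)
31^2 ≡ 7 (mod 53)
31^4 ≡ 49 (mod 53)
31^13 ≡ 30 (mod 53)
31^26 ≡ 52 (mod 53)
31^52 ≡ 1 (mod 53) ✓
So ord_53(31) = 52.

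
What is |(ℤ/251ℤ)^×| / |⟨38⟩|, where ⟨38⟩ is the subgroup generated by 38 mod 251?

2

Since 38 ∈ (Z/251Z)^×, its order divides φ(251) = 251 − 1 = 250 = 2 · 5^3.
Divisors of 250: 1, 2, 5, 10, 25, 50, 125, 250.
Evaluate successive powers at the divisors of 250:
38^1 ≡ 38
38^2 ≡ 189
38^5 ≡ 241
38^10 ≡ 100
38^25 ≡ 149
38^50 ≡ 113
38^125 ≡ 1
The order of 38 is 125, so the subgroup it generates has 125 elements.
[(Z/251Z)^× : ⟨38⟩] = 250/125 = 2.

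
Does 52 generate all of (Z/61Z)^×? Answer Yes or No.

φ(61) = 61 − 1 = 60 = 2^2 · 3 · 5.
An element g generates (Z/61Z)^× iff g^(60/q) ≢ 1 (mod 61) for each prime q ∈ {2, 3, 5}.
52^30 ≡ 1 (mod 61)  [q = 2: ≡ 1 ✗]
52^20 ≡ 1 (mod 61)  [q = 3: ≡ 1 ✗]
52^12 ≡ 20 (mod 61)  [q = 5: ≢ 1 ✓]
Since 52^30 ≡ 1, the order of 52 divides 30 < 60, so 52 is not a primitive root.

No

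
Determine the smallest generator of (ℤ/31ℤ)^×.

3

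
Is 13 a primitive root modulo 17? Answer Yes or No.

No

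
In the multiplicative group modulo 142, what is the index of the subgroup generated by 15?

2

Since 15 ∈ (Z/142Z)^×, its order divides φ(142) = φ(2)·φ(71) = 1·70 = 70 = 2 · 5 · 7.
Divisors of 70: 1, 2, 5, 7, 10, 14, 35, 70.
Compute 15^d (mod 142) for the divisors d until we hit 1:
15^1 ≡ 15
15^2 ≡ 83
15^5 ≡ 101
15^7 ≡ 5
15^10 ≡ 119
15^14 ≡ 25
15^35 ≡ 1
So ord_142(15) = 35, hence |⟨15⟩| = 35.
[(Z/142Z)^× : ⟨15⟩] = 70/35 = 2.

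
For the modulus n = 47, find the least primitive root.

φ(47) = 47 − 1 = 46 = 2 · 23.
g is a primitive root iff g^(46/q) ≢ 1 (mod 47) for each prime q ∈ {2, 23}.
g = 2: 2^23 ≡ 1 — hits 1, so not a primitive root.
g = 3: 3^23 ≡ 1 — hits 1, so not a primitive root.
g = 4: 4^23 ≡ 1 — hits 1, so not a primitive root.
g = 5: 5^23 ≡ 46; 5^2 ≡ 25 — none is 1, so 5 is a primitive root.
Hence the least primitive root of 47 is 5.

5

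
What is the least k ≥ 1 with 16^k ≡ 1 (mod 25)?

By Lagrange's theorem, ord_25(16) divides φ(25) = φ(5^2) = 5·(5−1) = 20 = 2^2 · 5.
Divisors of 20: 1, 2, 4, 5, 10, 20.
Evaluate successive powers at the divisors of 20:
16^1 ≡ 16
16^2 ≡ 6
16^4 ≡ 11
16^5 ≡ 1
Therefore the multiplicative order of 16 modulo 25 is 5.

5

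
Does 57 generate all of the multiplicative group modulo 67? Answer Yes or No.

φ(67) = 67 − 1 = 66 = 2 · 3 · 11.
57 is a primitive root mod 67 iff 57^(φ(67)/q) ≢ 1 for every prime q | φ(67), i.e. q ∈ {2, 3, 11}.
57^33 ≡ 66 (mod 67)  [q = 2: ≢ 1 ✓]
57^22 ≡ 37 (mod 67)  [q = 3: ≢ 1 ✓]
57^6 ≡ 25 (mod 67)  [q = 11: ≢ 1 ✓]
None equal 1, so ord_67(57) = 66: 57 is a primitive root.

Yes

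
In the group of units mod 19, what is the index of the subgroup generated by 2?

1

Since 2 ∈ (Z/19Z)^×, its order divides φ(19) = 19 − 1 = 18 = 2 · 3^2.
Divisors of 18: 1, 2, 3, 6, 9, 18.
Compute 2^d (mod 19) for the divisors d until we hit 1:
2^1 ≡ 2 (mod 19)
2^2 ≡ 4 (mod 19)
2^3 ≡ 8 (mod 19)
2^6 ≡ 7 (mod 19)
2^9 ≡ 18 (mod 19)
2^18 ≡ 1 (mod 19) ✓
So ord_19(2) = 18, hence |⟨2⟩| = 18.
The index is φ(19) / ord(2) = 18 / 18 = 1.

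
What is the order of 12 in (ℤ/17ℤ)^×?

Since 12 ∈ (Z/17Z)^×, its order divides φ(17) = 17 − 1 = 16 = 2^4.
Divisors of 16: 1, 2, 4, 8, 16.
Compute 12^d (mod 17) for the divisors d until we hit 1:
12^1 ≡ 12
12^2 ≡ 8
12^4 ≡ 13
12^8 ≡ 16
12^16 ≡ 1
Therefore the multiplicative order of 12 modulo 17 is 16.

16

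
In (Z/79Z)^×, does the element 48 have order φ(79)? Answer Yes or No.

Yes

φ(79) = 79 − 1 = 78 = 2 · 3 · 13.
48 is a primitive root mod 79 iff 48^(φ(79)/q) ≢ 1 for every prime q | φ(79), i.e. q ∈ {2, 3, 13}.
48^39 ≡ 78 (mod 79)  [q = 2: ≢ 1 ✓]
48^26 ≡ 55 (mod 79)  [q = 3: ≢ 1 ✓]
48^6 ≡ 64 (mod 79)  [q = 13: ≢ 1 ✓]
All checks pass, so 48 has order 78 and is a primitive root modulo 79.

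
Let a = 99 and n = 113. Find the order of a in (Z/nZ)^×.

The order of 99 must divide φ(113) = 113 − 1 = 112 = 2^4 · 7.
Divisors of 112: 1, 2, 4, 7, 8, 14, 16, 28, 56, 112.
Evaluate successive powers at the divisors of 112:
99^1 ≡ 99
99^2 ≡ 83
99^4 ≡ 109
99^7 ≡ 15
99^8 ≡ 16
99^14 ≡ 112
99^16 ≡ 30
99^28 ≡ 1
Therefore the multiplicative order of 99 modulo 113 is 28.

28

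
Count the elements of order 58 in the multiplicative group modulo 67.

0

φ(67) = 67 − 1 = 66 = 2 · 3 · 11.
(Z/67Z)^× is cyclic (|G| = 66); a cyclic group of order m has exactly φ(d) elements of each order d | m, and none otherwise.
58 does not divide 66, so no element of (Z/67Z)^× has order 58.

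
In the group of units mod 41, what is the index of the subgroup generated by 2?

Since 2 ∈ (Z/41Z)^×, its order divides φ(41) = 41 − 1 = 40 = 2^3 · 5.
Divisors of 40: 1, 2, 4, 5, 8, 10, 20, 40.
Evaluate successive powers at the divisors of 40:
2^1 ≡ 2 (mod 41)
2^2 ≡ 4 (mod 41)
2^4 ≡ 16 (mod 41)
2^5 ≡ 32 (mod 41)
2^8 ≡ 10 (mod 41)
2^10 ≡ 40 (mod 41)
2^20 ≡ 1 (mod 41) ✓
The order of 2 is 20, so the subgroup it generates has 20 elements.
Index = |(Z/41Z)^×| / |⟨2⟩| = 40 / 20 = 2.

2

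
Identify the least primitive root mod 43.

3

φ(43) = 43 − 1 = 42 = 2 · 3 · 7.
Test candidates g = 2, 3, … against the prime factors q ∈ {2, 3, 7} of φ(43): g is a generator iff g^(42/q) ≢ 1 for every such q.
g = 2: 2^21 ≡ 42; 2^14 ≡ 1 — hits 1, so not a primitive root.
g = 3: 3^21 ≡ 42; 3^14 ≡ 36; 3^6 ≡ 41 — none is 1, so 3 is a primitive root.
The smallest primitive root modulo 43 is 3.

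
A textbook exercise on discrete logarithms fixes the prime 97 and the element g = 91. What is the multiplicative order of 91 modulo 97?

ord(91) | φ(97) = 97 − 1 = 96 = 2^5 · 3.
Divisors of 96: 1, 2, 3, 4, 6, 8, 12, 16, 24, 32, 48, 96.
Compute 91^d (mod 97) for the divisors d until we hit 1:
91^1 ≡ 91 (mod 97)
91^2 ≡ 36 (mod 97)
91^3 ≡ 75 (mod 97)
91^4 ≡ 35 (mod 97)
91^6 ≡ 96 (mod 97)
91^8 ≡ 61 (mod 97)
91^12 ≡ 1 (mod 97) ✓
The smallest such exponent is 12, so the order of 91 is 12.

12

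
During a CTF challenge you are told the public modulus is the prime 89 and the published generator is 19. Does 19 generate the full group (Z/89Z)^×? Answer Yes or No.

Yes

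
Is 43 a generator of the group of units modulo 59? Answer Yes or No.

Yes

φ(59) = 59 − 1 = 58 = 2 · 29.
Test 43^(58/q) mod 59 for each prime factor q of 58:
43^29 ≡ 58 (mod 59)  [q = 2: ≢ 1 ✓]
43^2 ≡ 20 (mod 59)  [q = 29: ≢ 1 ✓]
Every test exponent gives a nontrivial residue, hence 43 generates the full group.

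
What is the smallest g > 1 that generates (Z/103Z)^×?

φ(103) = 103 − 1 = 102 = 2 · 3 · 17.
Test candidates g = 2, 3, … against the prime factors q ∈ {2, 3, 17} of φ(103): g is a generator iff g^(102/q) ≢ 1 for every such q.
g = 2: 2^51 ≡ 1 — hits 1, so not a primitive root.
g = 3: 3^51 ≡ 102; 3^34 ≡ 1 — hits 1, so not a primitive root.
g = 4: 4^51 ≡ 1 — hits 1, so not a primitive root.
g = 5: 5^51 ≡ 102; 5^34 ≡ 56; 5^6 ≡ 72 — none is 1, so 5 is a primitive root.
Hence the least primitive root of 103 is 5.

5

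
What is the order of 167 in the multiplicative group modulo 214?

106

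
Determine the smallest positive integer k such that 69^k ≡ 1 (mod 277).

23

Since 69 ∈ (Z/277Z)^×, its order divides φ(277) = 277 − 1 = 276 = 2^2 · 3 · 23.
Divisors of 276: 1, 2, 3, 4, 6, 12, 23, 46, 69, 92, 138, 276.
Test each divisor d:
69^1 ≡ 69 (mod 277)
69^2 ≡ 52 (mod 277)
69^3 ≡ 264 (mod 277)
69^4 ≡ 211 (mod 277)
69^6 ≡ 169 (mod 277)
69^12 ≡ 30 (mod 277)
69^23 ≡ 1 (mod 277) ✓
Hence ord(69) = 23.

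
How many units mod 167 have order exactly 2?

1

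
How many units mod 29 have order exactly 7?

φ(29) = 29 − 1 = 28 = 2^2 · 7.
Since (Z/29Z)^× is cyclic of order 28, the number of elements of order d is φ(d) when d | 28 and 0 otherwise.
7 | 28, and φ(7) = 7 − 1 = 6.

6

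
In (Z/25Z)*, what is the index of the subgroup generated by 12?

The order of 12 must divide φ(25) = φ(5^2) = 5·(5−1) = 20 = 2^2 · 5.
Divisors of 20: 1, 2, 4, 5, 10, 20.
Compute 12^d (mod 25) for the divisors d until we hit 1:
12^1 ≡ 12 (mod 25)
12^2 ≡ 19 (mod 25)
12^4 ≡ 11 (mod 25)
12^5 ≡ 7 (mod 25)
12^10 ≡ 24 (mod 25)
12^20 ≡ 1 (mod 25) ✓
So ord_25(12) = 20, hence |⟨12⟩| = 20.
[(Z/25Z)^× : ⟨12⟩] = 20/20 = 1.

1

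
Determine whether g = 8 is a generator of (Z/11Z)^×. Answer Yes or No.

φ(11) = 11 − 1 = 10 = 2 · 5.
An element g generates (Z/11Z)^× iff g^(10/q) ≢ 1 (mod 11) for each prime q ∈ {2, 5}.
8^5 ≡ 10 (mod 11)  [q = 2: ≢ 1 ✓]
8^2 ≡ 9 (mod 11)  [q = 5: ≢ 1 ✓]
All checks pass, so 8 has order 10 and is a primitive root modulo 11.

Yes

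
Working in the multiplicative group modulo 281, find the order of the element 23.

280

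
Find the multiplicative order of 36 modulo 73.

18

ord(36) | φ(73) = 73 − 1 = 72 = 2^3 · 3^2.
Divisors of 72: 1, 2, 3, 4, 6, 8, 9, 12, 18, 24, 36, 72.
Test each divisor d:
36^1 ≡ 36
36^2 ≡ 55
36^3 ≡ 9
36^4 ≡ 32
36^6 ≡ 8
36^8 ≡ 2
36^9 ≡ 72
36^12 ≡ 64
36^18 ≡ 1
The smallest such exponent is 18, so the order of 36 is 18.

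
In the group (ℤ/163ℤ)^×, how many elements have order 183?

φ(163) = 163 − 1 = 162 = 2 · 3^4.
In a cyclic group of order 162, there are φ(d) elements of order d for each divisor d of 162, and zero for non-divisors.
Since 183 ∤ 162, the count is 0.

0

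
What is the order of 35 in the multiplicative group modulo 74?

ord(35) | φ(74) = φ(2)·φ(37) = 1·36 = 36 = 2^2 · 3^2.
Divisors of 36: 1, 2, 3, 4, 6, 9, 12, 18, 36.
Check 35^d mod 74 for each divisor in increasing order:
35^1 ≡ 35 (mod 74)
35^2 ≡ 41 (mod 74)
35^3 ≡ 29 (mod 74)
35^4 ≡ 53 (mod 74)
35^6 ≡ 27 (mod 74)
35^9 ≡ 43 (mod 74)
35^12 ≡ 63 (mod 74)
35^18 ≡ 73 (mod 74)
35^36 ≡ 1 (mod 74) ✓
Hence ord(35) = 36.

36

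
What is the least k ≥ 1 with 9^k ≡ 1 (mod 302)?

25

Since 9 ∈ (Z/302Z)^×, its order divides φ(302) = φ(2)·φ(151) = 1·150 = 150 = 2 · 3 · 5^2.
Divisors of 150: 1, 2, 3, 5, 6, 10, 15, 25, 30, 50, 75, 150.
Compute 9^d (mod 302) for the divisors d until we hit 1:
9^1 ≡ 9 (mod 302)
9^2 ≡ 81 (mod 302)
9^3 ≡ 125 (mod 302)
9^5 ≡ 159 (mod 302)
9^6 ≡ 223 (mod 302)
9^10 ≡ 215 (mod 302)
9^15 ≡ 59 (mod 302)
9^25 ≡ 1 (mod 302) ✓
Therefore the multiplicative order of 9 modulo 302 is 25.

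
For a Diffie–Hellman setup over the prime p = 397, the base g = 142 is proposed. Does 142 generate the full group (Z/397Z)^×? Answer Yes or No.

φ(397) = 397 − 1 = 396 = 2^2 · 3^2 · 11.
It suffices to check that the order of 142 is not a proper divisor of 396: compute 142^(396/q) for q ∈ {2, 3, 11}.
142^198 ≡ 1 (mod 397)  [q = 2: ≡ 1 ✗]
142^132 ≡ 1 (mod 397)  [q = 3: ≡ 1 ✗]
142^36 ≡ 273 (mod 397)  [q = 11: ≢ 1 ✓]
142^198 ≡ 1 shows ord(142) | 198, strictly less than φ(397); not a primitive root.

No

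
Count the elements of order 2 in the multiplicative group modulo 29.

1

φ(29) = 29 − 1 = 28 = 2^2 · 7.
In a cyclic group of order 28, there are φ(d) elements of order d for each divisor d of 28, and zero for non-divisors.
2 | 28, and φ(2) = 2 − 1 = 1.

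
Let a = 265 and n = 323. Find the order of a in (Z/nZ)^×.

ord(265) | φ(323) = φ(17·19) = (17−1)·(19−1) = 16·18 = 288 = 2^5 · 3^2.
Divisors of 288: 1, 2, 3, 4, 6, 8, 9, 12, 16, 18, 24, 32, 36, 48, 72, 96, 144, 288.
Evaluate successive powers at the divisors of 288:
265^1 ≡ 265 (mod 323)
265^2 ≡ 134 (mod 323)
265^3 ≡ 303 (mod 323)
265^4 ≡ 191 (mod 323)
265^6 ≡ 77 (mod 323)
265^8 ≡ 305 (mod 323)
265^9 ≡ 75 (mod 323)
265^12 ≡ 115 (mod 323)
265^16 ≡ 1 (mod 323) ✓
Hence ord(265) = 16.

16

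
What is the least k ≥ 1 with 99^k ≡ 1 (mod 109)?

108

ord(99) | φ(109) = 109 − 1 = 108 = 2^2 · 3^3.
Divisors of 108: 1, 2, 3, 4, 6, 9, 12, 18, 27, 36, 54, 108.
Check 99^d mod 109 for each divisor in increasing order:
99^1 ≡ 99 (mod 109)
99^2 ≡ 100 (mod 109)
99^3 ≡ 90 (mod 109)
99^4 ≡ 81 (mod 109)
99^6 ≡ 34 (mod 109)
99^9 ≡ 8 (mod 109)
99^12 ≡ 66 (mod 109)
99^18 ≡ 64 (mod 109)
99^27 ≡ 76 (mod 109)
99^36 ≡ 63 (mod 109)
99^54 ≡ 108 (mod 109)
99^108 ≡ 1 (mod 109) ✓
The smallest such exponent is 108, so the order of 99 is 108.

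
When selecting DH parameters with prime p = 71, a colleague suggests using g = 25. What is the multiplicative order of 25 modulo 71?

5

By Lagrange's theorem, ord_71(25) divides φ(71) = 71 − 1 = 70 = 2 · 5 · 7.
Divisors of 70: 1, 2, 5, 7, 10, 14, 35, 70.
Check 25^d mod 71 for each divisor in increasing order:
25^1 ≡ 25 (mod 71)
25^2 ≡ 57 (mod 71)
25^5 ≡ 1 (mod 71) ✓
The smallest such exponent is 5, so the order of 25 is 5.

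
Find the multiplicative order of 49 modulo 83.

By Lagrange's theorem, ord_83(49) divides φ(83) = 83 − 1 = 82 = 2 · 41.
Divisors of 82: 1, 2, 41, 82.
Compute 49^d (mod 83) for the divisors d until we hit 1:
49^1 ≡ 49 (mod 83)
49^2 ≡ 77 (mod 83)
49^41 ≡ 1 (mod 83) ✓
Hence ord(49) = 41.

41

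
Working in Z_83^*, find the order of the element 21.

ord(21) | φ(83) = 83 − 1 = 82 = 2 · 41.
Divisors of 82: 1, 2, 41, 82.
Check 21^d mod 83 for each divisor in increasing order:
21^1 ≡ 21
21^2 ≡ 26
21^41 ≡ 1
The smallest such exponent is 41, so the order of 21 is 41.

41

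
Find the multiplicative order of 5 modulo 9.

Since 5 ∈ (Z/9Z)^×, its order divides φ(9) = φ(3^2) = 3·(3−1) = 6 = 2 · 3.
Divisors of 6: 1, 2, 3, 6.
Evaluate successive powers at the divisors of 6:
5^1 ≡ 5 (mod 9)
5^2 ≡ 7 (mod 9)
5^3 ≡ 8 (mod 9)
5^6 ≡ 1 (mod 9) ✓
So ord_9(5) = 6.

6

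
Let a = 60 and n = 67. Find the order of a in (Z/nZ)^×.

ord(60) | φ(67) = 67 − 1 = 66 = 2 · 3 · 11.
Divisors of 66: 1, 2, 3, 6, 11, 22, 33, 66.
Check 60^d mod 67 for each divisor in increasing order:
60^1 ≡ 60 (mod 67)
60^2 ≡ 49 (mod 67)
60^3 ≡ 59 (mod 67)
60^6 ≡ 64 (mod 67)
60^11 ≡ 37 (mod 67)
60^22 ≡ 29 (mod 67)
60^33 ≡ 1 (mod 67) ✓
Hence ord(60) = 33.

33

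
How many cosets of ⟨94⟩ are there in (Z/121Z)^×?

11

Since 94 ∈ (Z/121Z)^×, its order divides φ(121) = φ(11^2) = 11·(11−1) = 110 = 2 · 5 · 11.
Divisors of 110: 1, 2, 5, 10, 11, 22, 55, 110.
Test each divisor d:
94^1 ≡ 94
94^2 ≡ 3
94^5 ≡ 120
94^10 ≡ 1
The order of 94 is 10, so the subgroup it generates has 10 elements.
Index = |(Z/121Z)^×| / |⟨94⟩| = 110 / 10 = 11.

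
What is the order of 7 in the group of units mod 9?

3

The order of 7 must divide φ(9) = φ(3^2) = 3·(3−1) = 6 = 2 · 3.
Divisors of 6: 1, 2, 3, 6.
Compute 7^d (mod 9) for the divisors d until we hit 1:
7^1 ≡ 7
7^2 ≡ 4
7^3 ≡ 1
So ord_9(7) = 3.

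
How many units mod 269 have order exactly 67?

φ(269) = 269 − 1 = 268 = 2^2 · 67.
In a cyclic group of order 268, there are φ(d) elements of order d for each divisor d of 268, and zero for non-divisors.
67 | 268, and φ(67) = 67 − 1 = 66.

66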